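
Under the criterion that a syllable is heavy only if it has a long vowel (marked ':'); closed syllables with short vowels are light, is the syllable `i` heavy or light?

`i`: short vowel, open (no coda). Short vowel → light.

light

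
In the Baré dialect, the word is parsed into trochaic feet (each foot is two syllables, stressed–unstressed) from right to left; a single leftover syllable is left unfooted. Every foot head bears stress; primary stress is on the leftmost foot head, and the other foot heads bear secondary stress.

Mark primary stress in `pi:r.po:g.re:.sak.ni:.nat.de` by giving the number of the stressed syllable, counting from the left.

2

Parse right to left into trochaic (ˈσσ) feet: pi:r (ˈpo:g.re:) (ˈsak.ni:) (ˈnat.de). Syllable 1 is left unfooted.
Foot heads (stressed positions): 2, 4, 6.
End Rule Leftmost: primary stress on the leftmost head = syllable 2.
Primary stress: syllable 2 → pi:r.ˈpo:g.re:.sak.ni:.nat.de.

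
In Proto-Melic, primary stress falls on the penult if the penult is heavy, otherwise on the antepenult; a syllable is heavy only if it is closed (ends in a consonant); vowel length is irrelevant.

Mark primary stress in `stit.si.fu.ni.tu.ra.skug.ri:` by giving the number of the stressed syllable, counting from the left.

7

Weights: 6 ra L, 7 skug H, 8 ri: L.
The penult (syllable 7, skug) is heavy, so it takes stress.
Primary stress: syllable 7 → stit.si.fu.ni.tu.ra.ˈskug.ri:.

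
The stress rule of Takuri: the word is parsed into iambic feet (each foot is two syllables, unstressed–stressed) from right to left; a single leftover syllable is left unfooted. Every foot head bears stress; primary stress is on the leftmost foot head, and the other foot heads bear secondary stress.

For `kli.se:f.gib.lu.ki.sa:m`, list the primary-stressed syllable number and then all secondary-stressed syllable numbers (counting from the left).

Parse right to left into iambic (σˈσ) feet: (kli.ˈse:f) (gib.ˈlu) (ki.ˈsa:m).
Foot heads (stressed positions): 2, 4, 6.
End Rule Leftmost: primary stress on the leftmost head = syllable 2.
Secondary stress on 4, 6: kli.ˈse:f.gib.ˌlu.ki.ˌsa:m.

primary 2, secondary 4, 6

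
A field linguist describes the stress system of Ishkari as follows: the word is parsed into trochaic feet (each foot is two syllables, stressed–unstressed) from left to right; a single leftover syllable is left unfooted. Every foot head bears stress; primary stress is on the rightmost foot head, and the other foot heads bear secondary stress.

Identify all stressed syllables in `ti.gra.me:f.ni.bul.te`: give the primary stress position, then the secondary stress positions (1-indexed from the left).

Parse left to right into trochaic (ˈσσ) feet: (ˈti.gra) (ˈme:f.ni) (ˈbul.te).
Foot heads (stressed positions): 1, 3, 5.
End Rule Rightmost: primary stress on the rightmost head = syllable 5.
Secondary stress on 1, 3: ˌti.gra.ˌme:f.ni.ˈbul.te.

primary 5, secondary 1, 3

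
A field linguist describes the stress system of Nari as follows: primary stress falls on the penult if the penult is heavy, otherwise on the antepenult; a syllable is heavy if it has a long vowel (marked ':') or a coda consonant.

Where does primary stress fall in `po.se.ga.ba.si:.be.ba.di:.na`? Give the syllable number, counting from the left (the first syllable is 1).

Weights: 7 ba L, 8 di: H, 9 na L.
The penult (syllable 8, di:) is heavy, so it takes stress.
Primary stress: syllable 8 → po.se.ga.ba.si:.be.ba.ˈdi:.na.

8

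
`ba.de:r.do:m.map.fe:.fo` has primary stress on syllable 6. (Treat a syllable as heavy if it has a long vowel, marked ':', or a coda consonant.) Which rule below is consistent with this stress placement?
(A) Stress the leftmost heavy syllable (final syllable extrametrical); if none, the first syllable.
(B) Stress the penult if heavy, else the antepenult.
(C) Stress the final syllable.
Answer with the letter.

C

Rule A → syllable 2 (observed: 6).
Rule B → syllable 5 (observed: 6).
Rule C → syllable 6 ✓.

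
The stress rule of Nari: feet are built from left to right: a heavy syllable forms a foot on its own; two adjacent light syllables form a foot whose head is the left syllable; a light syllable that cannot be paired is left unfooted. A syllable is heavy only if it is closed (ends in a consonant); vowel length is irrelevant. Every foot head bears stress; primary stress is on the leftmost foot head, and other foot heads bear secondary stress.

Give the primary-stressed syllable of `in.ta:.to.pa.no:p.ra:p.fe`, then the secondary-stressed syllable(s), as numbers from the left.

primary 1, secondary 2, 5, 6

Weights: 1 in H, 2 ta: L, 3 to L, 4 pa L, 5 no:p H, 6 ra:p H, 7 fe L.
Parse left to right (heavy = foot alone; LL = one foot; stranded L unfooted): (ˈin) (ˈta:.to) pa (ˈno:p) (ˈra:p) fe.
Foot heads: 1, 2, 5, 6.
Primary stress on the leftmost head = syllable 1.
Secondary stress on 2, 5, 6: ˈin.ˌta:.to.pa.ˌno:p.ˌra:p.fe.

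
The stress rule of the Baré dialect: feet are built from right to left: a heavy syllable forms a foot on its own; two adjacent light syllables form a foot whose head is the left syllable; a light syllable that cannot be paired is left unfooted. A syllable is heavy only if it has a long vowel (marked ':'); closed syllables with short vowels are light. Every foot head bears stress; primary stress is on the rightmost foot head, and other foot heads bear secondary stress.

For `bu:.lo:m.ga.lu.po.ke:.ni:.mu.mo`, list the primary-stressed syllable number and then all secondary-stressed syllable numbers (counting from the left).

primary 8, secondary 1, 2, 4, 6, 7

Weights: 1 bu: H, 2 lo:m H, 3 ga L, 4 lu L, 5 po L, 6 ke: H, 7 ni: H, 8 mu L, 9 mo L.
Parse right to left (heavy = foot alone; LL = one foot; stranded L unfooted): (ˈbu:) (ˈlo:m) ga (ˈlu.po) (ˈke:) (ˈni:) (ˈmu.mo).
Foot heads: 1, 2, 4, 6, 7, 8.
Primary stress on the rightmost head = syllable 8.
Secondary stress on 1, 2, 4, 6, 7: ˌbu:.ˌlo:m.ga.ˌlu.po.ˌke:.ˌni:.ˈmu.mo.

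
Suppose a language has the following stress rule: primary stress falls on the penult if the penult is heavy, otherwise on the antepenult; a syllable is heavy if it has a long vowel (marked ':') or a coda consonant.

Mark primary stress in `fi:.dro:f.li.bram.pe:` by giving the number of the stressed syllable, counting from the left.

Weights: 3 li L, 4 bram H, 5 pe: H.
The penult (syllable 4, bram) is heavy, so it takes stress.
Primary stress: syllable 4 → fi:.dro:f.li.ˈbram.pe:.

4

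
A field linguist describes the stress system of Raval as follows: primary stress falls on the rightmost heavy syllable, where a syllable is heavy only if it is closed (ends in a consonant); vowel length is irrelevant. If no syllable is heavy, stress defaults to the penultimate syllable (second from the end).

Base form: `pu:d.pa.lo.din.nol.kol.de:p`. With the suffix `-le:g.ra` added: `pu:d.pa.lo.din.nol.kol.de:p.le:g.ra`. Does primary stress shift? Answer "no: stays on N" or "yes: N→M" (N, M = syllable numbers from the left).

yes: 7→8

Base `pu:d.pa.lo.din.nol.kol.de:p` (7 syllables):
  Weights: 1 pu:d H, 2 pa L, 3 lo L, 4 din H, 5 nol H, 6 kol H, 7 de:p H.
  Heavy syllables in the domain: 1, 4, 5, 6, 7. The rightmost is syllable 7 (de:p).
  → primary stress on syllable 7.
Suffixed `pu:d.pa.lo.din.nol.kol.de:p.le:g.ra` (9 syllables):
  Weights: 1 pu:d H, 2 pa L, 3 lo L, 4 din H, 5 nol H, 6 kol H, 7 de:p H, 8 le:g H, 9 ra L.
  Heavy syllables in the domain: 1, 4, 5, 6, 7, 8. The rightmost is syllable 8 (le:g).
  → primary stress on syllable 8.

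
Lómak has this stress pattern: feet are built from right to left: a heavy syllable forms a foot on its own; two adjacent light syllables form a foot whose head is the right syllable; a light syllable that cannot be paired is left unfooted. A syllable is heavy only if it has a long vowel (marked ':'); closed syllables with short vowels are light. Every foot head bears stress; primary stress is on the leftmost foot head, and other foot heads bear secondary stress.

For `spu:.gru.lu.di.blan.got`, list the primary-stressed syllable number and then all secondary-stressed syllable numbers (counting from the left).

primary 1, secondary 4, 6

Weights: 1 spu: H, 2 gru L, 3 lu L, 4 di L, 5 blan L, 6 got L.
Parse right to left (heavy = foot alone; LL = one foot; stranded L unfooted): (ˈspu:) gru (lu.ˈdi) (blan.ˈgot).
Foot heads: 1, 4, 6.
Primary stress on the leftmost head = syllable 1.
Secondary stress on 4, 6: ˈspu:.gru.lu.ˌdi.blan.ˌgot.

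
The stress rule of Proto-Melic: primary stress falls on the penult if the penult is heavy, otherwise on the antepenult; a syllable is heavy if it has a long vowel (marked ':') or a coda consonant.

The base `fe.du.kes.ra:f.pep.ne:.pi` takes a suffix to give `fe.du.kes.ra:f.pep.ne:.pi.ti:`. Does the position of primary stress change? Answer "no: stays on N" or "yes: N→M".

no: stays on 6

Base `fe.du.kes.ra:f.pep.ne:.pi` (7 syllables):
  Weights: 5 pep H, 6 ne: H, 7 pi L.
  The penult (syllable 6, ne:) is heavy, so it takes stress.
  → primary stress on syllable 6.
Suffixed `fe.du.kes.ra:f.pep.ne:.pi.ti:` (8 syllables):
  Weights: 6 ne: H, 7 pi L, 8 ti: H.
  The penult (syllable 7, pi) is light, so stress falls on the antepenult (syllable 6, ne:).
  → primary stress on syllable 6.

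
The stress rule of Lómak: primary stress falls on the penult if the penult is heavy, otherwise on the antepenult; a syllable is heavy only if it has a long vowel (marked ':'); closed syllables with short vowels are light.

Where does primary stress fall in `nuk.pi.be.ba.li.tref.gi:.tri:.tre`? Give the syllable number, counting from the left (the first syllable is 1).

Weights: 7 gi: H, 8 tri: H, 9 tre L.
The penult (syllable 8, tri:) is heavy, so it takes stress.
Primary stress: syllable 8 → nuk.pi.be.ba.li.tref.gi:.ˈtri:.tre.

8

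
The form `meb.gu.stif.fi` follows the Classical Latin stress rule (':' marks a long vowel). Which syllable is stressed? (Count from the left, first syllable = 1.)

3

Classical Latin: stress the penult if heavy (long vowel or closed), else the antepenult.
Weights: 2 gu L, 3 stif H, 4 fi L.
The penult (syllable 3, stif) is heavy, so it takes stress.
Stress on syllable 3: meb.gu.ˈstif.fi.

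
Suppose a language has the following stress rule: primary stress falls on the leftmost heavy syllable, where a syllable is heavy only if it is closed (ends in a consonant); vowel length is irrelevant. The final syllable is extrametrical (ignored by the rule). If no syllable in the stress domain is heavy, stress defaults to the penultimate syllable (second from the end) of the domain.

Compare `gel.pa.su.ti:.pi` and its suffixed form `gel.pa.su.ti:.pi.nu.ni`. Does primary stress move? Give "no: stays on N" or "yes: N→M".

Base `gel.pa.su.ti:.pi` (5 syllables):
  The final syllable (5, pi) is extrametrical; the stress domain is syllables 1–4.
  Weights: 1 gel H, 2 pa L, 3 su L, 4 ti: L.
  Heavy syllables in the domain: 1. The leftmost is syllable 1 (gel).
  → primary stress on syllable 1.
Suffixed `gel.pa.su.ti:.pi.nu.ni` (7 syllables):
  The final syllable (7, ni) is extrametrical; the stress domain is syllables 1–6.
  Weights: 1 gel H, 2 pa L, 3 su L, 4 ti: L, 5 pi L, 6 nu L.
  Heavy syllables in the domain: 1. The leftmost is syllable 1 (gel).
  → primary stress on syllable 1.

no: stays on 1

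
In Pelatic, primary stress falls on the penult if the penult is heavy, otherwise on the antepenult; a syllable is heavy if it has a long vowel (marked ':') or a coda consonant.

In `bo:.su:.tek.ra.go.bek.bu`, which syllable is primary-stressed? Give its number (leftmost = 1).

Weights: 5 go L, 6 bek H, 7 bu L.
The penult (syllable 6, bek) is heavy, so it takes stress.
Primary stress: syllable 6 → bo:.su:.tek.ra.go.ˈbek.bu.

6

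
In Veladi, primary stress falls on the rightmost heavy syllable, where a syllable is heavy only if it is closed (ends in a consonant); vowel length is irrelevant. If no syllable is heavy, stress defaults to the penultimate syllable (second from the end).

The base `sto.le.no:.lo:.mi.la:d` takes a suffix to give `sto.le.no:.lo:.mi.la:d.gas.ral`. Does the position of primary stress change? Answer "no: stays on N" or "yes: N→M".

yes: 6→8

Base `sto.le.no:.lo:.mi.la:d` (6 syllables):
  Weights: 1 sto L, 2 le L, 3 no: L, 4 lo: L, 5 mi L, 6 la:d H.
  Heavy syllables in the domain: 6. The rightmost is syllable 6 (la:d).
  → primary stress on syllable 6.
Suffixed `sto.le.no:.lo:.mi.la:d.gas.ral` (8 syllables):
  Weights: 1 sto L, 2 le L, 3 no: L, 4 lo: L, 5 mi L, 6 la:d H, 7 gas H, 8 ral H.
  Heavy syllables in the domain: 6, 7, 8. The rightmost is syllable 8 (ral).
  → primary stress on syllable 8.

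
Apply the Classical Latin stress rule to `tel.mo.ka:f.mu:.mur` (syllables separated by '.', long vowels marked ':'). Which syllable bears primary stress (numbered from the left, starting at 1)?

Classical Latin: stress the penult if heavy (long vowel or closed), else the antepenult.
Weights: 3 ka:f H, 4 mu: H, 5 mur H.
The penult (syllable 4, mu:) is heavy, so it takes stress.
Stress on syllable 4: tel.mo.ka:f.ˈmu:.mur.

4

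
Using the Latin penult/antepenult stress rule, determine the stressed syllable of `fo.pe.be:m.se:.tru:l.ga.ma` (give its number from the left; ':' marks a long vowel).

5

Classical Latin: stress the penult if heavy (long vowel or closed), else the antepenult.
Weights: 5 tru:l H, 6 ga L, 7 ma L.
The penult (syllable 6, ga) is light, so stress falls on the antepenult (syllable 5, tru:l).
Stress on syllable 5: fo.pe.be:m.se:.ˈtru:l.ga.ma.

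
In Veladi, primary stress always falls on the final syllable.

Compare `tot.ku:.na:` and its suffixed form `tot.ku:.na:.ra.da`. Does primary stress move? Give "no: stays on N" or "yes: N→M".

Base `tot.ku:.na:` (3 syllables):
  The word has 3 syllables; the final syllable is syllable 3 (na:).
  → primary stress on syllable 3.
Suffixed `tot.ku:.na:.ra.da` (5 syllables):
  The word has 5 syllables; the final syllable is syllable 5 (da).
  → primary stress on syllable 5.

yes: 3→5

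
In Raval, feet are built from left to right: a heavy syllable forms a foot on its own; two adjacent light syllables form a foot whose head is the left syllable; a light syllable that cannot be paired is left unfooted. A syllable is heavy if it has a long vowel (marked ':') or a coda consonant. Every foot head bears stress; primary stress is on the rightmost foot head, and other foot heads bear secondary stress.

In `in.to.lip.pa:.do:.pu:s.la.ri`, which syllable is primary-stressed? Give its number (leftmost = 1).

7

Weights: 1 in H, 2 to L, 3 lip H, 4 pa: H, 5 do: H, 6 pu:s H, 7 la L, 8 ri L.
Parse left to right (heavy = foot alone; LL = one foot; stranded L unfooted): (ˈin) to (ˈlip) (ˈpa:) (ˈdo:) (ˈpu:s) (ˈla.ri).
Foot heads: 1, 3, 4, 5, 6, 7.
Primary stress on the rightmost head = syllable 7.
Primary stress: syllable 7 → in.to.lip.pa:.do:.pu:s.ˈla.ri.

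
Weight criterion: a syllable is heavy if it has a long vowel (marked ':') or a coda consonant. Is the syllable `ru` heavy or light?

light

`ru`: short vowel, open (no coda). Short vowel, open → light.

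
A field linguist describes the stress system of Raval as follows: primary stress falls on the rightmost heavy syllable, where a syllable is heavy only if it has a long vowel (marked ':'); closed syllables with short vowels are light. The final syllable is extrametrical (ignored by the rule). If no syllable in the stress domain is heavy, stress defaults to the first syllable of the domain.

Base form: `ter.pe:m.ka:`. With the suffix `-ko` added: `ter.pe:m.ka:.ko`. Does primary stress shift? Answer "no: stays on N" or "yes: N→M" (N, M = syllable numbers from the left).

Base `ter.pe:m.ka:` (3 syllables):
  The final syllable (3, ka:) is extrametrical; the stress domain is syllables 1–2.
  Weights: 1 ter L, 2 pe:m H.
  Heavy syllables in the domain: 2. The rightmost is syllable 2 (pe:m).
  → primary stress on syllable 2.
Suffixed `ter.pe:m.ka:.ko` (4 syllables):
  The final syllable (4, ko) is extrametrical; the stress domain is syllables 1–3.
  Weights: 1 ter L, 2 pe:m H, 3 ka: H.
  Heavy syllables in the domain: 2, 3. The rightmost is syllable 3 (ka:).
  → primary stress on syllable 3.

yes: 2→3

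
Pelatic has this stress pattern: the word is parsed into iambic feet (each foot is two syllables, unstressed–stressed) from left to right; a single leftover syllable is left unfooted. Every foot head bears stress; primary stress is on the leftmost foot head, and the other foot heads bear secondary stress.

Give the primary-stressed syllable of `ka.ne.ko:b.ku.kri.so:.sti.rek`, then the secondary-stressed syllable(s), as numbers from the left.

primary 2, secondary 4, 6, 8

Parse left to right into iambic (σˈσ) feet: (ka.ˈne) (ko:b.ˈku) (kri.ˈso:) (sti.ˈrek).
Foot heads (stressed positions): 2, 4, 6, 8.
End Rule Leftmost: primary stress on the leftmost head = syllable 2.
Secondary stress on 4, 6, 8: ka.ˈne.ko:b.ˌku.kri.ˌso:.sti.ˌrek.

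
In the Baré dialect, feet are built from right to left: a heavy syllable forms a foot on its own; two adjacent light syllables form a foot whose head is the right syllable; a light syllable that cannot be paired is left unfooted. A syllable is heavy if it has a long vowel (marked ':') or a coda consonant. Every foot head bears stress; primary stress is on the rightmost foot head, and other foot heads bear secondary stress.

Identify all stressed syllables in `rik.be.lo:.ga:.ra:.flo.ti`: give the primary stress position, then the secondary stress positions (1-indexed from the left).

Weights: 1 rik H, 2 be L, 3 lo: H, 4 ga: H, 5 ra: H, 6 flo L, 7 ti L.
Parse right to left (heavy = foot alone; LL = one foot; stranded L unfooted): (ˈrik) be (ˈlo:) (ˈga:) (ˈra:) (flo.ˈti).
Foot heads: 1, 3, 4, 5, 7.
Primary stress on the rightmost head = syllable 7.
Secondary stress on 1, 3, 4, 5: ˌrik.be.ˌlo:.ˌga:.ˌra:.flo.ˈti.

primary 7, secondary 1, 3, 4, 5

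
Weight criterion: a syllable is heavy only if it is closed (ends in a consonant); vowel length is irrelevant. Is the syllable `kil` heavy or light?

`kil`: short vowel, closed (coda /l/). Closed (coda /l/) → heavy.

heavy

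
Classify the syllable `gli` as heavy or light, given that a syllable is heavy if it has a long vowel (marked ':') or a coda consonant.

light

`gli`: short vowel, open (no coda). Short vowel, open → light.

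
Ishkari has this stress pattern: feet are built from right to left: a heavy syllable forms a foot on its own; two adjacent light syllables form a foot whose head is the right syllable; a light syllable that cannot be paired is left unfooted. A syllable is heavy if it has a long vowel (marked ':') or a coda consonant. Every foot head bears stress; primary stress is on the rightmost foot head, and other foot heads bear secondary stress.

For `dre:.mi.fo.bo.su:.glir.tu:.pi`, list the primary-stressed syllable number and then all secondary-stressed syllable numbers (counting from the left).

primary 7, secondary 1, 4, 5, 6

Weights: 1 dre: H, 2 mi L, 3 fo L, 4 bo L, 5 su: H, 6 glir H, 7 tu: H, 8 pi L.
Parse right to left (heavy = foot alone; LL = one foot; stranded L unfooted): (ˈdre:) mi (fo.ˈbo) (ˈsu:) (ˈglir) (ˈtu:) pi.
Foot heads: 1, 4, 5, 6, 7.
Primary stress on the rightmost head = syllable 7.
Secondary stress on 1, 4, 5, 6: ˌdre:.mi.fo.ˌbo.ˌsu:.ˌglir.ˈtu:.pi.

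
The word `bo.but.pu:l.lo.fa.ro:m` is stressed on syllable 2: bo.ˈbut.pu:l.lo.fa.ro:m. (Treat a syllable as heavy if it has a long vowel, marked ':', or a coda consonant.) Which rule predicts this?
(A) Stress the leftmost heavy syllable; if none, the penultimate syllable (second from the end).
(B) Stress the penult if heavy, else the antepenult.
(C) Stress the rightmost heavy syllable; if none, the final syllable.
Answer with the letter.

Rule A → syllable 2 ✓.
Rule B → syllable 4 (observed: 2).
Rule C → syllable 6 (observed: 2).

A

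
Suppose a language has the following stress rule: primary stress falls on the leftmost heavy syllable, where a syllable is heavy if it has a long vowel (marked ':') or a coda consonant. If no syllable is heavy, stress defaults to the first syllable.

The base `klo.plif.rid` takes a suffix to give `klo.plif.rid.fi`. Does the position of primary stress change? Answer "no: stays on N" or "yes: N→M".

no: stays on 2

Base `klo.plif.rid` (3 syllables):
  Weights: 1 klo L, 2 plif H, 3 rid H.
  Heavy syllables in the domain: 2, 3. The leftmost is syllable 2 (plif).
  → primary stress on syllable 2.
Suffixed `klo.plif.rid.fi` (4 syllables):
  Weights: 1 klo L, 2 plif H, 3 rid H, 4 fi L.
  Heavy syllables in the domain: 2, 3. The leftmost is syllable 2 (plif).
  → primary stress on syllable 2.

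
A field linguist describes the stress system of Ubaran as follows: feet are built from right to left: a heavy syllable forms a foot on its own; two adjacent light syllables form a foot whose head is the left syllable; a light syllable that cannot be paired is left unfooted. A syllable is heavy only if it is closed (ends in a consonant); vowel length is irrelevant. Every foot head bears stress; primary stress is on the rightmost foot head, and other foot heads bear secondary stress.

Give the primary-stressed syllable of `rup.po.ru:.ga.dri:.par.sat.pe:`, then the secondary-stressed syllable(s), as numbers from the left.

Weights: 1 rup H, 2 po L, 3 ru: L, 4 ga L, 5 dri: L, 6 par H, 7 sat H, 8 pe: L.
Parse right to left (heavy = foot alone; LL = one foot; stranded L unfooted): (ˈrup) (ˈpo.ru:) (ˈga.dri:) (ˈpar) (ˈsat) pe:.
Foot heads: 1, 2, 4, 6, 7.
Primary stress on the rightmost head = syllable 7.
Secondary stress on 1, 2, 4, 6: ˌrup.ˌpo.ru:.ˌga.dri:.ˌpar.ˈsat.pe:.

primary 7, secondary 1, 2, 4, 6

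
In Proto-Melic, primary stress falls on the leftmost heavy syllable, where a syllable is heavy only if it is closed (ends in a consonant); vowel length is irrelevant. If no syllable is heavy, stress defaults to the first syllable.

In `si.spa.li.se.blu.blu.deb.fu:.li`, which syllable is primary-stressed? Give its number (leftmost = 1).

Weights: 1 si L, 2 spa L, 3 li L, 4 se L, 5 blu L, 6 blu L, 7 deb H, 8 fu: L, 9 li L.
Heavy syllables in the domain: 7. The leftmost is syllable 7 (deb).
Primary stress: syllable 7 → si.spa.li.se.blu.blu.ˈdeb.fu:.li.

7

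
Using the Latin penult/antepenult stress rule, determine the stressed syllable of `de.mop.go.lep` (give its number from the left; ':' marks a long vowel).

2

Classical Latin: stress the penult if heavy (long vowel or closed), else the antepenult.
Weights: 2 mop H, 3 go L, 4 lep H.
The penult (syllable 3, go) is light, so stress falls on the antepenult (syllable 2, mop).
Stress on syllable 2: de.ˈmop.go.lep.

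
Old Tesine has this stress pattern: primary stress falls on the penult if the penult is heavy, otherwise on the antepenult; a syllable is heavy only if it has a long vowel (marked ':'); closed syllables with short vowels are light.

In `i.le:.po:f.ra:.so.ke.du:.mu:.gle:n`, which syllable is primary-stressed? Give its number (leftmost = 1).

8

Weights: 7 du: H, 8 mu: H, 9 gle:n H.
The penult (syllable 8, mu:) is heavy, so it takes stress.
Primary stress: syllable 8 → i.le:.po:f.ra:.so.ke.du:.ˈmu:.gle:n.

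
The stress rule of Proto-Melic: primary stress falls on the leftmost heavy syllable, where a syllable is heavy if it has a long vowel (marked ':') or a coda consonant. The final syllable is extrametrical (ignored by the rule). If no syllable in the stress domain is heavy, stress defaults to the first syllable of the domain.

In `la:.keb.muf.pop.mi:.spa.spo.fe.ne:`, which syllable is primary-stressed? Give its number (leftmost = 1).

1

The final syllable (9, ne:) is extrametrical; the stress domain is syllables 1–8.
Weights: 1 la: H, 2 keb H, 3 muf H, 4 pop H, 5 mi: H, 6 spa L, 7 spo L, 8 fe L.
Heavy syllables in the domain: 1, 2, 3, 4, 5. The leftmost is syllable 1 (la:).
Primary stress: syllable 1 → ˈla:.keb.muf.pop.mi:.spa.spo.fe.ne:.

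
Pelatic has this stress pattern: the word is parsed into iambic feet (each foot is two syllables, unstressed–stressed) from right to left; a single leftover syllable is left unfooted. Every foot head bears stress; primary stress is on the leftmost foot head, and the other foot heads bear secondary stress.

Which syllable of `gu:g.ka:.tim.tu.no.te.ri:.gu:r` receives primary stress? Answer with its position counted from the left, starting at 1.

2

Parse right to left into iambic (σˈσ) feet: (gu:g.ˈka:) (tim.ˈtu) (no.ˈte) (ri:.ˈgu:r).
Foot heads (stressed positions): 2, 4, 6, 8.
End Rule Leftmost: primary stress on the leftmost head = syllable 2.
Primary stress: syllable 2 → gu:g.ˈka:.tim.tu.no.te.ri:.gu:r.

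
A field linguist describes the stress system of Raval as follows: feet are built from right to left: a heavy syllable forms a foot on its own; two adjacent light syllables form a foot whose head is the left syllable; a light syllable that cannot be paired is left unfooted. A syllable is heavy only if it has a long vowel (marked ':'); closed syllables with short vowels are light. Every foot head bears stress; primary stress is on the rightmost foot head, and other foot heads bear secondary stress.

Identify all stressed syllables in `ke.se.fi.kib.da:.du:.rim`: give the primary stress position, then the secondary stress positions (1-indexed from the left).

primary 6, secondary 1, 3, 5

Weights: 1 ke L, 2 se L, 3 fi L, 4 kib L, 5 da: H, 6 du: H, 7 rim L.
Parse right to left (heavy = foot alone; LL = one foot; stranded L unfooted): (ˈke.se) (ˈfi.kib) (ˈda:) (ˈdu:) rim.
Foot heads: 1, 3, 5, 6.
Primary stress on the rightmost head = syllable 6.
Secondary stress on 1, 3, 5: ˌke.se.ˌfi.kib.ˌda:.ˈdu:.rim.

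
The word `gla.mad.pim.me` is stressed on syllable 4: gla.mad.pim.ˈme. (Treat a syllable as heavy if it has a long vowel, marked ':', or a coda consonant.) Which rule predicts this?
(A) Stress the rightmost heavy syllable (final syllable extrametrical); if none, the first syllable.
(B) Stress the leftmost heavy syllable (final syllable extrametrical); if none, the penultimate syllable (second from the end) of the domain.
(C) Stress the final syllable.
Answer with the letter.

Rule A → syllable 3 (observed: 4).
Rule B → syllable 2 (observed: 4).
Rule C → syllable 4 ✓.

C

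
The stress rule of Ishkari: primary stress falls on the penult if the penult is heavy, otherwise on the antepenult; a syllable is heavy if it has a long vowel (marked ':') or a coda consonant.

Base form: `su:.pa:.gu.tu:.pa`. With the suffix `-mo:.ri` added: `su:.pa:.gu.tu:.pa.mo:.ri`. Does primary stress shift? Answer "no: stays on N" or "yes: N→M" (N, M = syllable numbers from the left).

yes: 4→6

Base `su:.pa:.gu.tu:.pa` (5 syllables):
  Weights: 3 gu L, 4 tu: H, 5 pa L.
  The penult (syllable 4, tu:) is heavy, so it takes stress.
  → primary stress on syllable 4.
Suffixed `su:.pa:.gu.tu:.pa.mo:.ri` (7 syllables):
  Weights: 5 pa L, 6 mo: H, 7 ri L.
  The penult (syllable 6, mo:) is heavy, so it takes stress.
  → primary stress on syllable 6.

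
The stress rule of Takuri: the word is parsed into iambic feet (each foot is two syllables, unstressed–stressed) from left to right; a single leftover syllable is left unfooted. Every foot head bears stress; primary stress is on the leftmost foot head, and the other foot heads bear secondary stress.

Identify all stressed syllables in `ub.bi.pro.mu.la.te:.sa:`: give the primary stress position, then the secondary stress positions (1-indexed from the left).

Parse left to right into iambic (σˈσ) feet: (ub.ˈbi) (pro.ˈmu) (la.ˈte:) sa:. Syllable 7 is left unfooted.
Foot heads (stressed positions): 2, 4, 6.
End Rule Leftmost: primary stress on the leftmost head = syllable 2.
Secondary stress on 4, 6: ub.ˈbi.pro.ˌmu.la.ˌte:.sa:.

primary 2, secondary 4, 6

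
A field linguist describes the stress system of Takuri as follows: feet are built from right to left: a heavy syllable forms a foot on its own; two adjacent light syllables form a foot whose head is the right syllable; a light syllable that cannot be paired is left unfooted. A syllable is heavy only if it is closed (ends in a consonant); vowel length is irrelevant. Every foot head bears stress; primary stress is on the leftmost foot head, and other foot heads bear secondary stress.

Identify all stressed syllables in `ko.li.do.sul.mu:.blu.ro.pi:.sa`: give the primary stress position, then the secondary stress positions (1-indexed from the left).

Weights: 1 ko L, 2 li L, 3 do L, 4 sul H, 5 mu: L, 6 blu L, 7 ro L, 8 pi: L, 9 sa L.
Parse right to left (heavy = foot alone; LL = one foot; stranded L unfooted): ko (li.ˈdo) (ˈsul) mu: (blu.ˈro) (pi:.ˈsa).
Foot heads: 3, 4, 7, 9.
Primary stress on the leftmost head = syllable 3.
Secondary stress on 4, 7, 9: ko.li.ˈdo.ˌsul.mu:.blu.ˌro.pi:.ˌsa.

primary 3, secondary 4, 7, 9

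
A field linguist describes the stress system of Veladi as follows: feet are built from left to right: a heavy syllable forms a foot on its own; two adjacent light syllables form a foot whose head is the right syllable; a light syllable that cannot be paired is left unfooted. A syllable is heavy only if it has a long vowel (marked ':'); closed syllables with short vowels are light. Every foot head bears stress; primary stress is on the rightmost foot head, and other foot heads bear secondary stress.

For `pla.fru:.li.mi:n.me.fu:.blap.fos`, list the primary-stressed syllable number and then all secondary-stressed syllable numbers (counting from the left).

Weights: 1 pla L, 2 fru: H, 3 li L, 4 mi:n H, 5 me L, 6 fu: H, 7 blap L, 8 fos L.
Parse left to right (heavy = foot alone; LL = one foot; stranded L unfooted): pla (ˈfru:) li (ˈmi:n) me (ˈfu:) (blap.ˈfos).
Foot heads: 2, 4, 6, 8.
Primary stress on the rightmost head = syllable 8.
Secondary stress on 2, 4, 6: pla.ˌfru:.li.ˌmi:n.me.ˌfu:.blap.ˈfos.

primary 8, secondary 2, 4, 6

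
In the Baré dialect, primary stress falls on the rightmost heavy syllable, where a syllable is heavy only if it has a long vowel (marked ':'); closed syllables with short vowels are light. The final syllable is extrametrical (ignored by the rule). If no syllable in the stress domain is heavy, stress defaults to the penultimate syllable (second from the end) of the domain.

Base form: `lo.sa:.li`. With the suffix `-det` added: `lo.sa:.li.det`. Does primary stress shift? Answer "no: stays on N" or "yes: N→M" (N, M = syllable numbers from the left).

Base `lo.sa:.li` (3 syllables):
  The final syllable (3, li) is extrametrical; the stress domain is syllables 1–2.
  Weights: 1 lo L, 2 sa: H.
  Heavy syllables in the domain: 2. The rightmost is syllable 2 (sa:).
  → primary stress on syllable 2.
Suffixed `lo.sa:.li.det` (4 syllables):
  The final syllable (4, det) is extrametrical; the stress domain is syllables 1–3.
  Weights: 1 lo L, 2 sa: H, 3 li L.
  Heavy syllables in the domain: 2. The rightmost is syllable 2 (sa:).
  → primary stress on syllable 2.

no: stays on 2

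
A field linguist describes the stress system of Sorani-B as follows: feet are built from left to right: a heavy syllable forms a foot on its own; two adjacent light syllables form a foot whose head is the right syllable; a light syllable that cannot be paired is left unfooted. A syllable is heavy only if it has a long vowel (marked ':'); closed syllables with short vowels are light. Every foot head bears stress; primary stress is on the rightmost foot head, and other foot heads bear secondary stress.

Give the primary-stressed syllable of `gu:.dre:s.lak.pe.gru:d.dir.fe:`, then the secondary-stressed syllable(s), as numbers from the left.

Weights: 1 gu: H, 2 dre:s H, 3 lak L, 4 pe L, 5 gru:d H, 6 dir L, 7 fe: H.
Parse left to right (heavy = foot alone; LL = one foot; stranded L unfooted): (ˈgu:) (ˈdre:s) (lak.ˈpe) (ˈgru:d) dir (ˈfe:).
Foot heads: 1, 2, 4, 5, 7.
Primary stress on the rightmost head = syllable 7.
Secondary stress on 1, 2, 4, 5: ˌgu:.ˌdre:s.lak.ˌpe.ˌgru:d.dir.ˈfe:.

primary 7, secondary 1, 2, 4, 5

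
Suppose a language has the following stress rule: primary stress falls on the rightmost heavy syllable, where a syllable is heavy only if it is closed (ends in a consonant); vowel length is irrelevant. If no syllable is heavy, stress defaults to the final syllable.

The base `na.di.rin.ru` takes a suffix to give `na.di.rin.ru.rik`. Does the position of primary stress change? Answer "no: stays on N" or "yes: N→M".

yes: 3→5

Base `na.di.rin.ru` (4 syllables):
  Weights: 1 na L, 2 di L, 3 rin H, 4 ru L.
  Heavy syllables in the domain: 3. The rightmost is syllable 3 (rin).
  → primary stress on syllable 3.
Suffixed `na.di.rin.ru.rik` (5 syllables):
  Weights: 1 na L, 2 di L, 3 rin H, 4 ru L, 5 rik H.
  Heavy syllables in the domain: 3, 5. The rightmost is syllable 5 (rik).
  → primary stress on syllable 5.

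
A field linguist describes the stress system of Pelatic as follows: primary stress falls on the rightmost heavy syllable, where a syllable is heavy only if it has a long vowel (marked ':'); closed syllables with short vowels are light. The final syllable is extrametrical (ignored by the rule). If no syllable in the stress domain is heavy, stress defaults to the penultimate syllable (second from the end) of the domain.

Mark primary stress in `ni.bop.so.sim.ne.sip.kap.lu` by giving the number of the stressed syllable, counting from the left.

6

The final syllable (8, lu) is extrametrical; the stress domain is syllables 1–7.
Weights: 1 ni L, 2 bop L, 3 so L, 4 sim L, 5 ne L, 6 sip L, 7 kap L.
No heavy syllable in the domain; default to the penultimate syllable (second from the end) of the domain = syllable 6.
Primary stress: syllable 6 → ni.bop.so.sim.ne.ˈsip.kap.lu.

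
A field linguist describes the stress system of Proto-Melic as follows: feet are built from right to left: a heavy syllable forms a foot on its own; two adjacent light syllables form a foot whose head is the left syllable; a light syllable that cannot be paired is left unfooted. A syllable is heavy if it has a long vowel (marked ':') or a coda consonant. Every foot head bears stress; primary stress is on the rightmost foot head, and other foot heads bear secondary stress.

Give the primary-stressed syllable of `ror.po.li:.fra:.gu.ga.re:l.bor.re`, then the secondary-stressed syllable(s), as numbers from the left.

Weights: 1 ror H, 2 po L, 3 li: H, 4 fra: H, 5 gu L, 6 ga L, 7 re:l H, 8 bor H, 9 re L.
Parse right to left (heavy = foot alone; LL = one foot; stranded L unfooted): (ˈror) po (ˈli:) (ˈfra:) (ˈgu.ga) (ˈre:l) (ˈbor) re.
Foot heads: 1, 3, 4, 5, 7, 8.
Primary stress on the rightmost head = syllable 8.
Secondary stress on 1, 3, 4, 5, 7: ˌror.po.ˌli:.ˌfra:.ˌgu.ga.ˌre:l.ˈbor.re.

primary 8, secondary 1, 3, 4, 5, 7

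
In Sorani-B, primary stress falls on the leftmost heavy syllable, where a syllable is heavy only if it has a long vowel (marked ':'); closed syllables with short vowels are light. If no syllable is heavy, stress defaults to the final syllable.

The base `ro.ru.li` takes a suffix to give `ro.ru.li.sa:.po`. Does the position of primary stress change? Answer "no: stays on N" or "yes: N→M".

Base `ro.ru.li` (3 syllables):
  Weights: 1 ro L, 2 ru L, 3 li L.
  No heavy syllable in the domain; default to the final syllable = syllable 3.
  → primary stress on syllable 3.
Suffixed `ro.ru.li.sa:.po` (5 syllables):
  Weights: 1 ro L, 2 ru L, 3 li L, 4 sa: H, 5 po L.
  Heavy syllables in the domain: 4. The leftmost is syllable 4 (sa:).
  → primary stress on syllable 4.

yes: 3→4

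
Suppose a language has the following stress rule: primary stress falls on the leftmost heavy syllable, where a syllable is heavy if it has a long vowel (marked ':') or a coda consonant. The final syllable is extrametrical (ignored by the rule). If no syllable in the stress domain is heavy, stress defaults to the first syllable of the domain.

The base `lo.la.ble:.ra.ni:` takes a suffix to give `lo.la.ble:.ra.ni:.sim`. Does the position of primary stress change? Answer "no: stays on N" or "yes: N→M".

no: stays on 3

Base `lo.la.ble:.ra.ni:` (5 syllables):
  The final syllable (5, ni:) is extrametrical; the stress domain is syllables 1–4.
  Weights: 1 lo L, 2 la L, 3 ble: H, 4 ra L.
  Heavy syllables in the domain: 3. The leftmost is syllable 3 (ble:).
  → primary stress on syllable 3.
Suffixed `lo.la.ble:.ra.ni:.sim` (6 syllables):
  The final syllable (6, sim) is extrametrical; the stress domain is syllables 1–5.
  Weights: 1 lo L, 2 la L, 3 ble: H, 4 ra L, 5 ni: H.
  Heavy syllables in the domain: 3, 5. The leftmost is syllable 3 (ble:).
  → primary stress on syllable 3.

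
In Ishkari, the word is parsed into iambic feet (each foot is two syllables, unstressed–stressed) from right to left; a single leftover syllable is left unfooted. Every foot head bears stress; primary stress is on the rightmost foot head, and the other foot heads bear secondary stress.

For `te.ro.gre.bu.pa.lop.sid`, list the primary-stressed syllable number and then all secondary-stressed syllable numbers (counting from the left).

primary 7, secondary 3, 5

Parse right to left into iambic (σˈσ) feet: te (ro.ˈgre) (bu.ˈpa) (lop.ˈsid). Syllable 1 is left unfooted.
Foot heads (stressed positions): 3, 5, 7.
End Rule Rightmost: primary stress on the rightmost head = syllable 7.
Secondary stress on 3, 5: te.ro.ˌgre.bu.ˌpa.lop.ˈsid.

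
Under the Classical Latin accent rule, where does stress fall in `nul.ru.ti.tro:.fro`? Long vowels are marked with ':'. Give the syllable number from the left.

4

Classical Latin: stress the penult if heavy (long vowel or closed), else the antepenult.
Weights: 3 ti L, 4 tro: H, 5 fro L.
The penult (syllable 4, tro:) is heavy, so it takes stress.
Stress on syllable 4: nul.ru.ti.ˈtro:.fro.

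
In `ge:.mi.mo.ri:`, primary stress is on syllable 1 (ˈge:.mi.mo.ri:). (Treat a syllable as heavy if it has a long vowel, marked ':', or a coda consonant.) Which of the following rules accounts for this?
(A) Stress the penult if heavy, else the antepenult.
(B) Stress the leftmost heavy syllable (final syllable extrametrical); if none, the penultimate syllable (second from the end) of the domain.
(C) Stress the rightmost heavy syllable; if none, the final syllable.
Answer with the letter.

Rule A → syllable 2 (observed: 1).
Rule B → syllable 1 ✓.
Rule C → syllable 4 (observed: 1).

B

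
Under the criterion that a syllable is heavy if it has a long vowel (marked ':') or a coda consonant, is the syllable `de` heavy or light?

light

`de`: short vowel, open (no coda). Short vowel, open → light.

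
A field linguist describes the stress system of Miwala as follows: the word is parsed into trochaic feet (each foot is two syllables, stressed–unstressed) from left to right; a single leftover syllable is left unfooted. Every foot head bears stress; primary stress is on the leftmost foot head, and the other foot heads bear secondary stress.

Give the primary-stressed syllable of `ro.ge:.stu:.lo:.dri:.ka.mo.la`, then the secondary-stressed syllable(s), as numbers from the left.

primary 1, secondary 3, 5, 7

Parse left to right into trochaic (ˈσσ) feet: (ˈro.ge:) (ˈstu:.lo:) (ˈdri:.ka) (ˈmo.la).
Foot heads (stressed positions): 1, 3, 5, 7.
End Rule Leftmost: primary stress on the leftmost head = syllable 1.
Secondary stress on 3, 5, 7: ˈro.ge:.ˌstu:.lo:.ˌdri:.ka.ˌmo.la.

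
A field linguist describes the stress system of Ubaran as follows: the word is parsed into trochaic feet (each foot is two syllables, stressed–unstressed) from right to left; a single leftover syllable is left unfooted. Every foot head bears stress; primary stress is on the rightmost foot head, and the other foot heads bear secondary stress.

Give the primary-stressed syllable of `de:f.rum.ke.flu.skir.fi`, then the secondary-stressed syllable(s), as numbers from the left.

Parse right to left into trochaic (ˈσσ) feet: (ˈde:f.rum) (ˈke.flu) (ˈskir.fi).
Foot heads (stressed positions): 1, 3, 5.
End Rule Rightmost: primary stress on the rightmost head = syllable 5.
Secondary stress on 1, 3: ˌde:f.rum.ˌke.flu.ˈskir.fi.

primary 5, secondary 1, 3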